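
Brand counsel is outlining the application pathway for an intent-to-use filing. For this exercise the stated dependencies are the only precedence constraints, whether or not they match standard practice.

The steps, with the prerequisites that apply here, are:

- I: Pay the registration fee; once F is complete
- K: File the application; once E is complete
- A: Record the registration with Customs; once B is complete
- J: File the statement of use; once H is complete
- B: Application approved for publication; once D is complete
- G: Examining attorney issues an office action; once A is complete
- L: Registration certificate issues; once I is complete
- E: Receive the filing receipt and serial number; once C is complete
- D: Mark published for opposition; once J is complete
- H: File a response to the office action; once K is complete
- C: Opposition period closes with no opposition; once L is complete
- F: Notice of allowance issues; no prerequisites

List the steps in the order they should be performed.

F has no prerequisites → F first.
Next only I has its prerequisites met → I.
L needed I, now all done → L.
Next only C has its prerequisites met → C.
E needed C, now all done → E.
K is the only step now ready → K.
That leaves H as the only ready step → H.
Next only J has its prerequisites met → J.
D needed J, now all done → D.
Next only B has its prerequisites met → B.
A needed B, now all done → A.
G is the only step now ready → G.

F, I, L, C, E, K, H, J, D, B, A, G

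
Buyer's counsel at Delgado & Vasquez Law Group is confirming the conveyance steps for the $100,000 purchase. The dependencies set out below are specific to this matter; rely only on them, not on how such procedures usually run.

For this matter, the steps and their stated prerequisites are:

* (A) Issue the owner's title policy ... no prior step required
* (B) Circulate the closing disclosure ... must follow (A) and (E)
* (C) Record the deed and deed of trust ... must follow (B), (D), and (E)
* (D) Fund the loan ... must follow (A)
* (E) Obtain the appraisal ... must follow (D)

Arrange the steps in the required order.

(A) is the only step with nothing outstanding, so it goes first.
(D) is the only step now ready → (D).
(E) is the only step now ready → (E).
That leaves (B) as the only ready step → (B).
(C) is the only step now ready → (C).

(A) (D) (E) (B) (C)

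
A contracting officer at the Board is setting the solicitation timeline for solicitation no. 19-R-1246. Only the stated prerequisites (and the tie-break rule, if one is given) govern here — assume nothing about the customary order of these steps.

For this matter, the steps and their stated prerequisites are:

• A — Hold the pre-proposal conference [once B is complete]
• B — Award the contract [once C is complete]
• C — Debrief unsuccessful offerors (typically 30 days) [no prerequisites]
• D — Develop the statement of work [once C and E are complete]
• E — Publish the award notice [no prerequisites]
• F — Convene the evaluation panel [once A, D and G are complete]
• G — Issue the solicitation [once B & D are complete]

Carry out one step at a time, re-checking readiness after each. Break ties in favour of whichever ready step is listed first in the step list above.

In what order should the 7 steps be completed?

C B A E D G F

C and E have no prerequisites; C is listed earlier, so C is first.
B and E are both available; B is listed earlier → B.
Now A and E have their prerequisites met. A is listed earlier, so A next.
That leaves E as the only ready step → E.
D is the only step now ready → D.
That leaves G as the only ready step → G.
F needed A, D and G, now all done → F.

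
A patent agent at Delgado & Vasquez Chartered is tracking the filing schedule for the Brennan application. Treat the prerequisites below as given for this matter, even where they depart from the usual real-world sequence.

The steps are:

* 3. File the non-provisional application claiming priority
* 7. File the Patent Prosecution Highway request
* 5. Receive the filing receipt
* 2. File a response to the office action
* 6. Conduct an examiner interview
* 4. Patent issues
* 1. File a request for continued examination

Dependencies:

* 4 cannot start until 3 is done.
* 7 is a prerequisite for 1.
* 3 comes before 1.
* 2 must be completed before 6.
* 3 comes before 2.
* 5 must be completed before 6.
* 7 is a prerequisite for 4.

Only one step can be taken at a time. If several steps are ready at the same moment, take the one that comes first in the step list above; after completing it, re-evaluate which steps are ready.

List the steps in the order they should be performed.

3 7 5 2 6 4 1

Nothing is required for 3, 7 and 5. 3 is listed earlier → 3 first.
Now 7, 5 and 2 have their prerequisites met. 7 is listed earlier, so 7 next.
Now 5, 2, 4 and 1 have their prerequisites met. 5 is listed earlier, so 5 next.
2, 4 and 1 are all available; 2 is listed earlier → 2.
Now 6, 4 and 1 have their prerequisites met. 6 is listed earlier, so 6 next.
4 and 1 are both available; 4 is listed earlier → 4.
Next only 1 has its prerequisites met → 1.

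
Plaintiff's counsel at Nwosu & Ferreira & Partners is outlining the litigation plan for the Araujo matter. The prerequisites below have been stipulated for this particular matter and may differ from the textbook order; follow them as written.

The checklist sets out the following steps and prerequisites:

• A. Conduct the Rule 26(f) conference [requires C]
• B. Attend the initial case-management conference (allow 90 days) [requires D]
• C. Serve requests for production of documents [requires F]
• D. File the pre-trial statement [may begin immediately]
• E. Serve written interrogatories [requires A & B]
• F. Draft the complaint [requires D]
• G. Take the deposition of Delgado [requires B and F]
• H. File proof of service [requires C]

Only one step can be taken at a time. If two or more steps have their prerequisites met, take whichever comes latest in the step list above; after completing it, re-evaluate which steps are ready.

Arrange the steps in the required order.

D → F → C → H → B → G → A → E

Only D has no prerequisites, so it is first.
Now F and B have their prerequisites met. F is listed later, so F next.
C and B are both available; C is listed later → C.
H and A now also ready, so the ready set is {H, B, A}; H is listed later → H.
Now B and A have their prerequisites met. B is listed later, so B next.
Ready: G and A. G is listed later → G.
A is the only step now ready → A.
E needed B and A, now all done → E.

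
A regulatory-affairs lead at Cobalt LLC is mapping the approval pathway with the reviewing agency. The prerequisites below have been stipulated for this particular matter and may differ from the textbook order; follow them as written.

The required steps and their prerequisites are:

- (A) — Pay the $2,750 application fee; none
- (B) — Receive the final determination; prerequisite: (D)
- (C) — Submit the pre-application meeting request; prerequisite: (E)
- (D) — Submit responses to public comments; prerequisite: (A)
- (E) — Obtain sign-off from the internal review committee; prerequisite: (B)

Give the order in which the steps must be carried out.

(A) → (D) → (B) → (E) → (C)

(A) is the only step with nothing outstanding, so it goes first.
(D) needed (A), now all done → (D).
(B) needed (D), now all done → (B).
(E) needed (B), now all done → (E).
(C) is the only step now ready → (C).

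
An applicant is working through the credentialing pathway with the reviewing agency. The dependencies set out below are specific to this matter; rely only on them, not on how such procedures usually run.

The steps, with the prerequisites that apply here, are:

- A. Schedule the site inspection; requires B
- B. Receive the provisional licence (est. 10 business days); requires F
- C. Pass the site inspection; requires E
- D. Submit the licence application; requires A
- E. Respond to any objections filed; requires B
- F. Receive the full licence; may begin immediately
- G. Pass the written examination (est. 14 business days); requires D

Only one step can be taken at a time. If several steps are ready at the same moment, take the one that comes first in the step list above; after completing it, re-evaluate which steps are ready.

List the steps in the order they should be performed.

F has no prerequisites → F first.
B needed F, now all done → B.
Ready: A and E. A is listed earlier → A.
D and E are both available; D is listed earlier → D.
E and G are both available; E is listed earlier → E.
Ready: C and G. C is listed earlier → C.
That leaves G as the only ready step → G.

F B A D E C G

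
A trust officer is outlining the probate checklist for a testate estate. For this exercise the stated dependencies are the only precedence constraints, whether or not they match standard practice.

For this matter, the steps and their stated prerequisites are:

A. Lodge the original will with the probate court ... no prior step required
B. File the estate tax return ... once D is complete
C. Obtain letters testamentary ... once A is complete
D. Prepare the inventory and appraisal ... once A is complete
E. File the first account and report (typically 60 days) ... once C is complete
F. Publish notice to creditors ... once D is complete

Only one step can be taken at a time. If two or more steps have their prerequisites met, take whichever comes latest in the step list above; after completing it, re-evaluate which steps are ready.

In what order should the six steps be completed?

A → D → F → C → E → B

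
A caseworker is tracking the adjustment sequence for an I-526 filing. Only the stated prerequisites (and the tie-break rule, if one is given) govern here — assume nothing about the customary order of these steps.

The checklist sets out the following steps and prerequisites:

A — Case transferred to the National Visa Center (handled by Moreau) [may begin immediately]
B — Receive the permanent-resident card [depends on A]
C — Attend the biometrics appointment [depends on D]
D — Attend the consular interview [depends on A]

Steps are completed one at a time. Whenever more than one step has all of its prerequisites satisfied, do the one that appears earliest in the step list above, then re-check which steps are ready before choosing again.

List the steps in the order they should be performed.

Only A has no prerequisites, so it is first.
Now B and D have their prerequisites met. B is listed earlier, so B next.
Next only D has its prerequisites met → D.
That leaves C as the only ready step → C.

A → B → D → C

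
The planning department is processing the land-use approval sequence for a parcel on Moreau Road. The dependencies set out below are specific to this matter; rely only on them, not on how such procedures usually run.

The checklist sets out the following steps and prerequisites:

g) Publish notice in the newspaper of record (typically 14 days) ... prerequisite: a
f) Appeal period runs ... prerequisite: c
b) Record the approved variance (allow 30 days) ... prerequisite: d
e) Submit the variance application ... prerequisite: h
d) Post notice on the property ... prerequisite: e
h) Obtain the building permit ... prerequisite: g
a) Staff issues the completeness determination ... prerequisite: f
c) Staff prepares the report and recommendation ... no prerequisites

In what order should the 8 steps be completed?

c, f, a, g, h, e, d, b

c has no prerequisites → c first.
Next only f has its prerequisites met → f.
a needed f, now all done → a.
Next only g has its prerequisites met → g.
h needed g, now all done → h.
e is the only step now ready → e.
d needed e, now all done → d.
b needed d, now all done → b.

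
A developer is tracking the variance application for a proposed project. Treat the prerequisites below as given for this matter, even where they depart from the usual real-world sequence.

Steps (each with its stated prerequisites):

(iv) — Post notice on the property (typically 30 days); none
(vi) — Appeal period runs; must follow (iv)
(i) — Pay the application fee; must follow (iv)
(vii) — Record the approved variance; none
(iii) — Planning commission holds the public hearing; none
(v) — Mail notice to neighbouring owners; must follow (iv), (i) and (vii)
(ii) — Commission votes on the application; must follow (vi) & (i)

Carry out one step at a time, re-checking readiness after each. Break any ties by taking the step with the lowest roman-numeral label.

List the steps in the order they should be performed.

Nothing is required for (iii), (iv) and (vii). (iii) has the earlier label → (iii) first.
Now (iv) and (vii) have their prerequisites met. (iv) has the earlier label, so (iv) next.
Ready: (i), (vi) and (vii). (i) has the earlier label → (i).
Ready: (vi) and (vii). (vi) has the earlier label → (vi).
(ii) now also ready, so the ready set is {(ii), (vii)}; (ii) has the earlier label → (ii).
(vii) is the only step now ready → (vii).
That leaves (v) as the only ready step → (v).

(iii), (iv), (i), (vi), (ii), (vii), (v)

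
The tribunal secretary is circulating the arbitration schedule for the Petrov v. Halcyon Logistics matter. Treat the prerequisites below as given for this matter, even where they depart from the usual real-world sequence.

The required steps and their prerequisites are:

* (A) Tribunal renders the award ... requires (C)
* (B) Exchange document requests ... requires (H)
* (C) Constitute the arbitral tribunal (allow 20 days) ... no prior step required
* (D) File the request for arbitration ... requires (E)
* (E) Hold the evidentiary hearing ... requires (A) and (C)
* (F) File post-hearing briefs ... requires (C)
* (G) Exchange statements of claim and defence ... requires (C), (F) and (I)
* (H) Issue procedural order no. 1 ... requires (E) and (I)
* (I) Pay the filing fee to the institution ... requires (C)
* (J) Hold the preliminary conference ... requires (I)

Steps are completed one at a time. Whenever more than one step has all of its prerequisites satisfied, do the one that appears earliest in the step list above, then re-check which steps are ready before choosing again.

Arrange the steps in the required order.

(C) is the only step with nothing outstanding, so it goes first.
Now (A), (F) and (I) have their prerequisites met. (A) is listed earlier, so (A) next.
Now (E), (F) and (I) have their prerequisites met. (E) is listed earlier, so (E) next.
(D), (F) and (I) are all available; (D) is listed earlier → (D).
(F) and (I) are both available; (F) is listed earlier → (F).
(I) needed (C), now all done → (I).
Ready: (G), (H) and (J). (G) is listed earlier → (G).
Now (H) and (J) have their prerequisites met. (H) is listed earlier, so (H) next.
(B) now also ready, so the ready set is {(B), (J)}; (B) is listed earlier → (B).
(J) needed (I), now all done → (J).

(C), (A), (E), (D), (F), (I), (G), (H), (B), (J)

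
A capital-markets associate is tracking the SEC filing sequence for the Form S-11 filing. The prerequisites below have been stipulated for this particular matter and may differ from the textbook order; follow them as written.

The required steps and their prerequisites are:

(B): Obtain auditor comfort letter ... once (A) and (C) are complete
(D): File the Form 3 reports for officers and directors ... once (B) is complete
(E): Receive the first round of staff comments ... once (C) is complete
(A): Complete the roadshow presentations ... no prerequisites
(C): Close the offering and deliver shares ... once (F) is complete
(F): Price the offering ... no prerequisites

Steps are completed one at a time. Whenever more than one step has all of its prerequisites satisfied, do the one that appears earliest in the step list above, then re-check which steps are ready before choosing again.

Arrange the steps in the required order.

(A) and (F) have no prerequisites; (A) is listed earlier, so (A) is first.
(F) is the only step now ready → (F).
(C) is the only step now ready → (C).
Ready: (B) and (E). (B) is listed earlier → (B).
(D) now also ready, so the ready set is {(D), (E)}; (D) is listed earlier → (D).
(E) is the only step now ready → (E).

(A) → (F) → (C) → (B) → (D) → (E)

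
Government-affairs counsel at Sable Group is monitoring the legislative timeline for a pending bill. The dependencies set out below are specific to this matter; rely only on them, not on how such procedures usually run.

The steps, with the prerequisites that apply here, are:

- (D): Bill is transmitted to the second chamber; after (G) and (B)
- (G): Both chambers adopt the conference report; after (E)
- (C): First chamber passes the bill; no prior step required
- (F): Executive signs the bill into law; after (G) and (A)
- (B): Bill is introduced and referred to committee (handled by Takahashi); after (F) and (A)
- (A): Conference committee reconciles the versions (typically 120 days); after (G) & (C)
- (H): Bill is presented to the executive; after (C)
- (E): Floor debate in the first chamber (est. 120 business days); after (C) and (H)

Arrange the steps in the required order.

(C), (H), (E), (G), (A), (F), (B), (D)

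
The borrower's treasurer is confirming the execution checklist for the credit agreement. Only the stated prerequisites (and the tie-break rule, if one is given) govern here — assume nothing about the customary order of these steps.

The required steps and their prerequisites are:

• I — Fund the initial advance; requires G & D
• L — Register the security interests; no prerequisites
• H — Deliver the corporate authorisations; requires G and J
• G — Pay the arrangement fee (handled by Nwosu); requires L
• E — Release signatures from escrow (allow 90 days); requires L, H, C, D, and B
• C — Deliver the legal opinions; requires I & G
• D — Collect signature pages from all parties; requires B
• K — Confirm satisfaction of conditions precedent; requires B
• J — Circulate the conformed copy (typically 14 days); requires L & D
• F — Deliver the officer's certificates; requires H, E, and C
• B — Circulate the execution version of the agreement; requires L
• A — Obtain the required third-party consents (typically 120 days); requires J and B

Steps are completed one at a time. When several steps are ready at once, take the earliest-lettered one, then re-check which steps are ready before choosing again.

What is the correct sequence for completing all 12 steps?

L has no prerequisites → L first.
B and G are both available; B has the earlier label → B.
D and K now also ready, so the ready set is {D, G, K}; D has the earlier label → D.
J now also ready, so the ready set is {G, J, K}; G has the earlier label → G.
I now also ready, so the ready set is {I, J, K}; I has the earlier label → I.
Now C, J and K have their prerequisites met. C has the earlier label, so C next.
Now J and K have their prerequisites met. J has the earlier label, so J next.
A, H and K are all available; A has the earlier label → A.
Now H and K have their prerequisites met. H has the earlier label, so H next.
E and K are both available; E has the earlier label → E.
F now also ready, so the ready set is {F, K}; F has the earlier label → F.
That leaves K as the only ready step → K.

L, B, D, G, I, C, J, A, H, E, F, K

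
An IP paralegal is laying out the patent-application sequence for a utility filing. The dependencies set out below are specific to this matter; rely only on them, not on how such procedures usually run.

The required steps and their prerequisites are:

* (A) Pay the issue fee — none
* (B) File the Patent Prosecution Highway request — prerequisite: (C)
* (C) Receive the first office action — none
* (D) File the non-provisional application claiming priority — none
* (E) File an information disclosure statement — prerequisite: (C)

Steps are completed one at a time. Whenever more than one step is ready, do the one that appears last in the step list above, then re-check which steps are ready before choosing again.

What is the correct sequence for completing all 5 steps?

(D) (C) (E) (B) (A)

Nothing is required for (D), (C) and (A). (D) is listed later → (D) first.
(C) and (A) are both available; (C) is listed later → (C).
(E), (B) and (A) are all available; (E) is listed later → (E).
Now (B) and (A) have their prerequisites met. (B) is listed later, so (B) next.
(A) is the only step now ready → (A).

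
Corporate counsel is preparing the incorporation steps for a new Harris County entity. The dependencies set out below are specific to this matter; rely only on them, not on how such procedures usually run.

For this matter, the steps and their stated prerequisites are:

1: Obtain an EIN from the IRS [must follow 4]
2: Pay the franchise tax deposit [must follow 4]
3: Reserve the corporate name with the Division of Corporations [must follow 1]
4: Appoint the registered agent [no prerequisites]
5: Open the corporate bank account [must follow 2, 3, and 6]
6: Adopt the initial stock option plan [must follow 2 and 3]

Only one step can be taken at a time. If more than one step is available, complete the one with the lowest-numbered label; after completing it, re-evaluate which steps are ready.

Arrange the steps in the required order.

4 is the only step with nothing outstanding, so it goes first.
1 and 2 are both available; 1 has the earlier label → 1.
3 now also ready, so the ready set is {2, 3}; 2 has the earlier label → 2.
3 is the only step now ready → 3.
6 is the only step now ready → 6.
That leaves 5 as the only ready step → 5.

4, 1, 2, 3, 6, 5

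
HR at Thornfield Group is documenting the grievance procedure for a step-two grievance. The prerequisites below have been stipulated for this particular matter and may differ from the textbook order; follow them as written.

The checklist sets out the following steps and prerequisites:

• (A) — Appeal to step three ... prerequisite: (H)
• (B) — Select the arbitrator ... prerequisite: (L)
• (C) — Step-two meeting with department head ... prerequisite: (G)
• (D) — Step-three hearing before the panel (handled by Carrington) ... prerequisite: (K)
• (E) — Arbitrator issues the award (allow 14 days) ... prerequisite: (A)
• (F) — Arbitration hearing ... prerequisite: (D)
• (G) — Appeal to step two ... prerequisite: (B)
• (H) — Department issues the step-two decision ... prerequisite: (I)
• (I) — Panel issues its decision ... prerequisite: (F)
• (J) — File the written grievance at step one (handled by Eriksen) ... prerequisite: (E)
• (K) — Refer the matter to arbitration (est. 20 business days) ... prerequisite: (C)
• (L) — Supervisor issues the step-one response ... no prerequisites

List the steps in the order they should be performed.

(L), (B), (G), (C), (K), (D), (F), (I), (H), (A), (E), (J)

Only (L) has no prerequisites, so it is first.
(B) is the only step now ready → (B).
(G) needed (B), now all done → (G).
Next only (C) has its prerequisites met → (C).
That leaves (K) as the only ready step → (K).
(D) needed (K), now all done → (D).
(F) needed (D), now all done → (F).
(I) is the only step now ready → (I).
(H) needed (I), now all done → (H).
That leaves (A) as the only ready step → (A).
(E) needed (A), now all done → (E).
(J) needed (E), now all done → (J).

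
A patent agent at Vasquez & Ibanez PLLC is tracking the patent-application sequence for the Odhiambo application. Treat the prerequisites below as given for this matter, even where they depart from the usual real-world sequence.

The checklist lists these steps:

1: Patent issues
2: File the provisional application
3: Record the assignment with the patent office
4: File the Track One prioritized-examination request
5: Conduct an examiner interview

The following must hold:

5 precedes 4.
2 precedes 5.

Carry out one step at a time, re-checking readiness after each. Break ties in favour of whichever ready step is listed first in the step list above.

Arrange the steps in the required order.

1, 2 and 3 have no prerequisites; 1 is listed earlier, so 1 is first.
Now 2 and 3 have their prerequisites met. 2 is listed earlier, so 2 next.
Now 3 and 5 have their prerequisites met. 3 is listed earlier, so 3 next.
That leaves 5 as the only ready step → 5.
4 needed 5, now all done → 4.

1 → 2 → 3 → 5 → 4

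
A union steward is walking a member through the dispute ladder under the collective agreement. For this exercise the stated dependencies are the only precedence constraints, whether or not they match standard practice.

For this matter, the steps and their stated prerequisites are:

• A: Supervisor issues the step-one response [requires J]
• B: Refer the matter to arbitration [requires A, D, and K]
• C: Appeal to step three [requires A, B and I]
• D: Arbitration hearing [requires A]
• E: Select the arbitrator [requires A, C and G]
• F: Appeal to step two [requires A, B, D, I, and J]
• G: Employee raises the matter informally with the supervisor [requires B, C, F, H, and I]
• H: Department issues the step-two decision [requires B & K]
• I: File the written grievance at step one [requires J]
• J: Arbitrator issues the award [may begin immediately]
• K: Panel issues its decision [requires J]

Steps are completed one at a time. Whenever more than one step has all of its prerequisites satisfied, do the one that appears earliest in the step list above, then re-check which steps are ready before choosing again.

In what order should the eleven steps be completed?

J, A, D, I, K, B, C, F, H, G, E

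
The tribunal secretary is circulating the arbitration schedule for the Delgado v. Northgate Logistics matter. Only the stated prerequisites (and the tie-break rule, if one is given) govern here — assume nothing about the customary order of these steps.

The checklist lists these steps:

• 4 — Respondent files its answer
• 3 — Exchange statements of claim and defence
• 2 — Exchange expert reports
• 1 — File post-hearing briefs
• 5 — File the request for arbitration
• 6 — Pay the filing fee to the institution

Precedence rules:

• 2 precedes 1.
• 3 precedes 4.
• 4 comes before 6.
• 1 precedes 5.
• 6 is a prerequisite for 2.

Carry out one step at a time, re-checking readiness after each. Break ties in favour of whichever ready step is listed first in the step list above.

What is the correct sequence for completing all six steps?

Only 3 has no prerequisites, so it is first.
That leaves 4 as the only ready step → 4.
6 needed 4, now all done → 6.
That leaves 2 as the only ready step → 2.
Next only 1 has its prerequisites met → 1.
5 needed 1, now all done → 5.

3 → 4 → 6 → 2 → 1 → 5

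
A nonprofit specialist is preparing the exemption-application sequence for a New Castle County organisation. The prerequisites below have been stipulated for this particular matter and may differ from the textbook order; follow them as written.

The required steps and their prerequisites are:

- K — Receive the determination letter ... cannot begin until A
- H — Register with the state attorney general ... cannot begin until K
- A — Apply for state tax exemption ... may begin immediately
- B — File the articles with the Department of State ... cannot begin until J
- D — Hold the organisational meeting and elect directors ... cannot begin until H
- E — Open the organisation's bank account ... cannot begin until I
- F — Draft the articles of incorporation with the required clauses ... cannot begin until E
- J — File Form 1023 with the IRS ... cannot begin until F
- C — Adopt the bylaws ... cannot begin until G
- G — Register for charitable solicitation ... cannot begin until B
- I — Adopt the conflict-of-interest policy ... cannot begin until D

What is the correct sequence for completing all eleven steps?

A has no prerequisites → A first.
K needed A, now all done → K.
H needed K, now all done → H.
That leaves D as the only ready step → D.
I needed D, now all done → I.
Next only E has its prerequisites met → E.
F is the only step now ready → F.
J needed F, now all done → J.
B is the only step now ready → B.
G needed B, now all done → G.
C needed G, now all done → C.

A, K, H, D, I, E, F, J, B, G, C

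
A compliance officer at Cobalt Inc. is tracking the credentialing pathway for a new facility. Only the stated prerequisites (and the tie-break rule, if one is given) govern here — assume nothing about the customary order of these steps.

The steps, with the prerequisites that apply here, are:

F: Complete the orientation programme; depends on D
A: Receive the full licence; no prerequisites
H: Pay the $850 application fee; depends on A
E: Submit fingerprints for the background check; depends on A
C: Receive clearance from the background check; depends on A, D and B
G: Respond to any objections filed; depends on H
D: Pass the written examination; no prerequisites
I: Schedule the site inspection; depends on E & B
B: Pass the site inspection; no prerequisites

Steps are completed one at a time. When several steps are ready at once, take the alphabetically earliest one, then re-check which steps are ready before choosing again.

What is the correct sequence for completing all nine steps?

A → B → D → C → E → F → H → G → I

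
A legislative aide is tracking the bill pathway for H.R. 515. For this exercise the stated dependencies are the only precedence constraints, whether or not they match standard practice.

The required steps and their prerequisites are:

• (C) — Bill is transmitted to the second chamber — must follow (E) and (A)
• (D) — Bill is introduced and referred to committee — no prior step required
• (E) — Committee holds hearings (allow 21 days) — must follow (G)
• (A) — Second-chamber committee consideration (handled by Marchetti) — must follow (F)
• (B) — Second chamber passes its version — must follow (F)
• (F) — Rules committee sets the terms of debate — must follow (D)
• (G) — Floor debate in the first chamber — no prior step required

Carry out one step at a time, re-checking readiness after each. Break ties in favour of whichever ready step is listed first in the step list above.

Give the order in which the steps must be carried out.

(D), (F), (A), (B), (G), (E), (C)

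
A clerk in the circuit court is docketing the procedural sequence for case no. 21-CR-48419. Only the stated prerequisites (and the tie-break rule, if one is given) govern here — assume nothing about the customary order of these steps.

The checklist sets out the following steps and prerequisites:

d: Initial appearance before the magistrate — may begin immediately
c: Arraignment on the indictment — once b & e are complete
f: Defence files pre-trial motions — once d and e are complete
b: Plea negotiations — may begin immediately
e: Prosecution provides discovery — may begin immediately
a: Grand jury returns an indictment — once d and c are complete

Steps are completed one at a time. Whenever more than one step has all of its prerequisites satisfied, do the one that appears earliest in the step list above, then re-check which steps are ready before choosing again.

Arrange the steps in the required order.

d, b and e have no prerequisites; d is listed earlier, so d is first.
Now b and e have their prerequisites met. b is listed earlier, so b next.
Next only e has its prerequisites met → e.
c and f are both available; c is listed earlier → c.
a now also ready, so the ready set is {f, a}; f is listed earlier → f.
Next only a has its prerequisites met → a.

d b e c f a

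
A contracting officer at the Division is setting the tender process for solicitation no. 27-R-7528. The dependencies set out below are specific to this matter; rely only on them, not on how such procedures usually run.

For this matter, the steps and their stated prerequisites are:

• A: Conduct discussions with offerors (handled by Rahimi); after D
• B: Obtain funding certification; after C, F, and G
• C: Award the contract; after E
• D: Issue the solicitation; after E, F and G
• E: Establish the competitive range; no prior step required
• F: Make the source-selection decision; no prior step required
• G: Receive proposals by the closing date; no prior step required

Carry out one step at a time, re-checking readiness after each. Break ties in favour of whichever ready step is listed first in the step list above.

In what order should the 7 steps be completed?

Nothing is required for E, F and G. E is listed earlier → E first.
Ready: C, F and G. C is listed earlier → C.
F and G are both available; F is listed earlier → F.
G is the only step now ready → G.
Ready: B and D. B is listed earlier → B.
That leaves D as the only ready step → D.
A needed D, now all done → A.

E, C, F, G, B, D, A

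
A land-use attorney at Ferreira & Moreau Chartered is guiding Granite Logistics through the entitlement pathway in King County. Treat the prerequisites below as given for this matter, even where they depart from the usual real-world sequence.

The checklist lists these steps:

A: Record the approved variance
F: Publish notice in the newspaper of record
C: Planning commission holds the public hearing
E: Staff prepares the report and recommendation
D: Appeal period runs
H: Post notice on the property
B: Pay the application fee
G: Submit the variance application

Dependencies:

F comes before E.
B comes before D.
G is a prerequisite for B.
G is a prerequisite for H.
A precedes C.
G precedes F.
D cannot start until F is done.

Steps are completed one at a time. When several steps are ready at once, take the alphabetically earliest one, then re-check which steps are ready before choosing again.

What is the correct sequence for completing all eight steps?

Nothing is required for A and G. A has the earlier label → A first.
C now also ready, so the ready set is {C, G}; C has the earlier label → C.
That leaves G as the only ready step → G.
Ready: B, F and H. B has the earlier label → B.
Now F and H have their prerequisites met. F has the earlier label, so F next.
D, E and H are all available; D has the earlier label → D.
Ready: E and H. E has the earlier label → E.
Next only H has its prerequisites met → H.

A, C, G, B, F, D, E, H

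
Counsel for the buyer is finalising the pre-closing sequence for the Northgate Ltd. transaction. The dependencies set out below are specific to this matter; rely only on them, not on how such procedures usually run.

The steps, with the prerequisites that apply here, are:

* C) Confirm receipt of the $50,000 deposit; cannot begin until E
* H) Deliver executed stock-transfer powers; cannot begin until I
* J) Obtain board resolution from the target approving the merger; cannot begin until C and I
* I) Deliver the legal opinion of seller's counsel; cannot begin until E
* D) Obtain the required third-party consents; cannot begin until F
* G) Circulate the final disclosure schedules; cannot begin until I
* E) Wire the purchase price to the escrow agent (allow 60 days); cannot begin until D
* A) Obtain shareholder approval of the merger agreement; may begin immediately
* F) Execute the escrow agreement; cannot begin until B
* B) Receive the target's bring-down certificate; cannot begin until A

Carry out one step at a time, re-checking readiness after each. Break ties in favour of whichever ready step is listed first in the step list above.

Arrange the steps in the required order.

A B F D E C I H J G

A has no prerequisites → A first.
B is the only step now ready → B.
F is the only step now ready → F.
D needed F, now all done → D.
E needed D, now all done → E.
Now C and I have their prerequisites met. C is listed earlier, so C next.
I needed E, now all done → I.
Now H, J and G have their prerequisites met. H is listed earlier, so H next.
J and G are both available; J is listed earlier → J.
That leaves G as the only ready step → G.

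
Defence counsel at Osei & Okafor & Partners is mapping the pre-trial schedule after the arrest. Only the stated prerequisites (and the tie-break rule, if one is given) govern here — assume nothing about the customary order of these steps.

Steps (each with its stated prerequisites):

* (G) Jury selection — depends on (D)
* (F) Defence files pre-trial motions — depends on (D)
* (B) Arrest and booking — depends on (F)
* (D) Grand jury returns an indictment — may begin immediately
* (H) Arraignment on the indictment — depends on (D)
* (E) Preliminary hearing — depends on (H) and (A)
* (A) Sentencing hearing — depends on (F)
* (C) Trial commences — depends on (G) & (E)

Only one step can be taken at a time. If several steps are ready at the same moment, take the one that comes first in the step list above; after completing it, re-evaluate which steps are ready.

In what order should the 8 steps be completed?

(D) is the only step with nothing outstanding, so it goes first.
(G), (F) and (H) are all available; (G) is listed earlier → (G).
Now (F) and (H) have their prerequisites met. (F) is listed earlier, so (F) next.
(B) and (A) now also ready, so the ready set is {(B), (H), (A)}; (B) is listed earlier → (B).
Ready: (H) and (A). (H) is listed earlier → (H).
Next only (A) has its prerequisites met → (A).
That leaves (E) as the only ready step → (E).
Next only (C) has its prerequisites met → (C).

(D), (G), (F), (B), (H), (A), (E), (C)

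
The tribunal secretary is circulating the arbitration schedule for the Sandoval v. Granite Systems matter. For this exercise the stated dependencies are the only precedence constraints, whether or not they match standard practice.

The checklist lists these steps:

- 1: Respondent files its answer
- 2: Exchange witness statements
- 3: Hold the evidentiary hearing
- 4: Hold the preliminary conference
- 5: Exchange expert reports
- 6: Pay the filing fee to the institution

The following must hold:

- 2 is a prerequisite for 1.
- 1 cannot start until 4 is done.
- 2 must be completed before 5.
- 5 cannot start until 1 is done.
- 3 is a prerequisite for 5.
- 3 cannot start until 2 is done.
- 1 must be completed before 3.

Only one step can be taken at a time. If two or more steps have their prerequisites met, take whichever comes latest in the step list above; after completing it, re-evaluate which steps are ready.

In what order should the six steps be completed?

Nothing is required for 6, 4 and 2. 6 is listed later → 6 first.
4 and 2 are both available; 4 is listed later → 4.
Next only 2 has its prerequisites met → 2.
That leaves 1 as the only ready step → 1.
That leaves 3 as the only ready step → 3.
5 needed 3, 2 and 1, now all done → 5.

6 → 4 → 2 → 1 → 3 → 5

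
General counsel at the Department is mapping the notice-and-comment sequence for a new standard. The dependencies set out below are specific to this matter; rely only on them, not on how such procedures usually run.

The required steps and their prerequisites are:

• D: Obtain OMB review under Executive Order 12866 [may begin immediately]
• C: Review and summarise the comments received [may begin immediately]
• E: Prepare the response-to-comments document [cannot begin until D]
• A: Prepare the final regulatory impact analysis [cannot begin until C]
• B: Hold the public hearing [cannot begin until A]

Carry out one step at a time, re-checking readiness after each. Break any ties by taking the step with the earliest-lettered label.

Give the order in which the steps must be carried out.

Nothing is required for C and D. C has the earlier label → C first.
A now also ready, so the ready set is {A, D}; A has the earlier label → A.
Now B and D have their prerequisites met. B has the earlier label, so B next.
That leaves D as the only ready step → D.
E is the only step now ready → E.

C A B D E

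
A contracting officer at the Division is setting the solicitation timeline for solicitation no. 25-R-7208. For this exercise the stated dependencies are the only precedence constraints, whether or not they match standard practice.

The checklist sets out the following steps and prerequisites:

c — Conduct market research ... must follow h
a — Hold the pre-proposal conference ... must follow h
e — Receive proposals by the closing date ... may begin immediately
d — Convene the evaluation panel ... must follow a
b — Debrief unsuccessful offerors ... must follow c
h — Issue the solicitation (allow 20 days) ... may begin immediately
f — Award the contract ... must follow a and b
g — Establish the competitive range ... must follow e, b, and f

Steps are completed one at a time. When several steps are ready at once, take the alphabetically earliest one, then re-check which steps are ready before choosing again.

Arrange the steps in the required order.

e → h → a → c → b → d → f → g

e and h have no prerequisites; e has the earlier label, so e is first.
Next only h has its prerequisites met → h.
Now a and c have their prerequisites met. a has the earlier label, so a next.
Now c and d have their prerequisites met. c has the earlier label, so c next.
b now also ready, so the ready set is {b, d}; b has the earlier label → b.
d and f are both available; d has the earlier label → d.
Next only f has its prerequisites met → f.
That leaves g as the only ready step → g.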